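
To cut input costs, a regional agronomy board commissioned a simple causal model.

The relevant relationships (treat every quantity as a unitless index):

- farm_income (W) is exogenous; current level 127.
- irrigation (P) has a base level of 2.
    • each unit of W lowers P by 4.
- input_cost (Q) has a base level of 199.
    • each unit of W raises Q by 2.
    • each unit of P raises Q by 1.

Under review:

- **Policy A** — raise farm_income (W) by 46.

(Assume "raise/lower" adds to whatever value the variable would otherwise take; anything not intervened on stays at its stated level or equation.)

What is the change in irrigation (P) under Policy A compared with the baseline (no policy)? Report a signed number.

-184

Baseline:
  W = 127
  P = 2 − 4·127 = -506
Policy A (W + 46):
  W = 127 + 46 = 173
  P = 2 − 4·173 = -690
Change in P: -690 − (-506) = -184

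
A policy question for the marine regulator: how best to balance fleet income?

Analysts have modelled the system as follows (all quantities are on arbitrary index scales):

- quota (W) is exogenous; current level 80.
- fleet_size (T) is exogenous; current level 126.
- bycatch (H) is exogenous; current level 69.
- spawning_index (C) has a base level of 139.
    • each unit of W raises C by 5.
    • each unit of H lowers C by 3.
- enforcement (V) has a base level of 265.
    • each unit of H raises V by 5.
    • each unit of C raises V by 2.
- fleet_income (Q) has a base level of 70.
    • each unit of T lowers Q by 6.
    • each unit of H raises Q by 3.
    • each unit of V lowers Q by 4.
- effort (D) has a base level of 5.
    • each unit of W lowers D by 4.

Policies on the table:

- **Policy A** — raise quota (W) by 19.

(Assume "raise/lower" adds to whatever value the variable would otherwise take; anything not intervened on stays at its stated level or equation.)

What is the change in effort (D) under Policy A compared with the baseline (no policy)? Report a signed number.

Baseline:
  W = 80
  D = 5 − 4·80 = -315
Policy A (W + 19):
  W = 80 + 19 = 99
  D = 5 − 4·99 = -391
Change in D: -391 − (-315) = -76

-76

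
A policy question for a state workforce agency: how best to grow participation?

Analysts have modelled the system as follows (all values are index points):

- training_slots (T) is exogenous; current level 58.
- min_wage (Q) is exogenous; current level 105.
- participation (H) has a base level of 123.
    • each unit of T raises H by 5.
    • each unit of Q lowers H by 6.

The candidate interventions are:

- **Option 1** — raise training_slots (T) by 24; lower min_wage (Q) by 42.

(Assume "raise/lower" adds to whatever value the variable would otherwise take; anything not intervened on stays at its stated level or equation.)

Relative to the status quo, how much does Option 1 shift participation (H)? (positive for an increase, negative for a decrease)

Baseline:
  T = 58
  Q = 105
  H = 123 + 5·58 − 6·105 = -217
Option 1 (T + 24, Q − 42):
  T = 58 + 24 = 82
  Q = 105 − 42 = 63
  H = 123 + 5·82 − 6·63 = 155
Change in H: 155 − (-217) = 372

372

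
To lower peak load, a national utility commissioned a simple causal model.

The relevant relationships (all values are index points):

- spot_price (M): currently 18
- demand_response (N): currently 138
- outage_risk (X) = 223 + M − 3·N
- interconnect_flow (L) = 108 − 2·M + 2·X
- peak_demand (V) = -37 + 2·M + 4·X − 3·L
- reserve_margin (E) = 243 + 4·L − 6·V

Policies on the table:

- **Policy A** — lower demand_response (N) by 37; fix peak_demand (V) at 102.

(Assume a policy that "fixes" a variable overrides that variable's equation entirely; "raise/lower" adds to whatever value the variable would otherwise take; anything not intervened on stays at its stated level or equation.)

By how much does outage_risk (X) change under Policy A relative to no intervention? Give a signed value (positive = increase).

111

Baseline:
  M = 18
  N = 138
  X = 223 + 18 − 3·138 = -173
Policy A (N − 37, V := 102):
  M = 18
  N = 138 − 37 = 101
  X = 223 + 18 − 3·101 = -62
Change in X: -62 − (-173) = 111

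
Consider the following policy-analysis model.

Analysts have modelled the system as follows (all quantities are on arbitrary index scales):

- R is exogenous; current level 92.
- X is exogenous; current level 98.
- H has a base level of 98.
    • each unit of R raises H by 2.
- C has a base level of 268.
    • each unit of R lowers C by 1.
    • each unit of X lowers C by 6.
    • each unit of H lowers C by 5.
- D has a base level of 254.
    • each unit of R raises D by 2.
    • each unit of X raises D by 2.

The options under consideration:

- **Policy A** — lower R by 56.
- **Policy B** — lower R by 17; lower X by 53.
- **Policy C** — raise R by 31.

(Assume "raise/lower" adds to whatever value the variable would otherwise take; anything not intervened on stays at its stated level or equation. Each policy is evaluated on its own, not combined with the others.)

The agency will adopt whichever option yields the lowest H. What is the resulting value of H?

170

Policy A (R − 56):
  R = 92 − 56 = 36
  H = 98 + 2·36 = 170
Policy B (R − 17, X − 53):
  R = 92 − 17 = 75
  H = 98 + 2·75 = 248
Policy C (R + 31):
  R = 92 + 31 = 123
  H = 98 + 2·123 = 344
Comparing — Policy A: H=170, Policy B: H=248, Policy C: H=344. Lowest is 170 (Policy A).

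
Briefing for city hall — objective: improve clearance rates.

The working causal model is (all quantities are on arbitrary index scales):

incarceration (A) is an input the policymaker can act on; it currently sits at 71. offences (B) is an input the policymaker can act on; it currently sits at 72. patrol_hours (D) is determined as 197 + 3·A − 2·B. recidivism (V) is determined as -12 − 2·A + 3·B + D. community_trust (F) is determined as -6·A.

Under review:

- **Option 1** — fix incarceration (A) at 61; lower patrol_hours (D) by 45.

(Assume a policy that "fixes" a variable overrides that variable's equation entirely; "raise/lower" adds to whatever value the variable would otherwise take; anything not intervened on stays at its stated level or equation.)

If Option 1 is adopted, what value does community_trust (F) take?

-366

Option 1 (A := 61, D − 45):
  A = 61
  F = 0 − 6·61 = -366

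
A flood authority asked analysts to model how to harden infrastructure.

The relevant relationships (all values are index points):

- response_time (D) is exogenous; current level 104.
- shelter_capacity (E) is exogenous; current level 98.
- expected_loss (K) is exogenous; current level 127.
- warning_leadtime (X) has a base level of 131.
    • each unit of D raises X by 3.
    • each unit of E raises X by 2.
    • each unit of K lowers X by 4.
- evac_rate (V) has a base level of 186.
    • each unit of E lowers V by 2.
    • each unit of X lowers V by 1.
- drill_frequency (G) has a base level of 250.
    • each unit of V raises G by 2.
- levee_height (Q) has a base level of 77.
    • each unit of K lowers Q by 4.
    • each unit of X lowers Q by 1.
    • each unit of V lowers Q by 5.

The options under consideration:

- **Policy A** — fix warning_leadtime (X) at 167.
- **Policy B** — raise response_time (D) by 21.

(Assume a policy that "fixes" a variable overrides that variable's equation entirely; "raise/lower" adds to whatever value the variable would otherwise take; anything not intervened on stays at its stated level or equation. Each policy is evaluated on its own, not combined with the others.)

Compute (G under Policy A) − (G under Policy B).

54

Policy A (X := 167):
  D = 104
  E = 98
  K = 127
  X = 167
  V = 186 − 2·98 − 167 = -177
  G = 250 + 2·(-177) = -104
Policy B (D + 21):
  D = 104 + 21 = 125
  E = 98
  K = 127
  X = 131 + 3·125 + 2·98 − 4·127 = 194
  V = 186 − 2·98 − 194 = -204
  G = 250 + 2·(-204) = -158
G: -104 − (-158) = 54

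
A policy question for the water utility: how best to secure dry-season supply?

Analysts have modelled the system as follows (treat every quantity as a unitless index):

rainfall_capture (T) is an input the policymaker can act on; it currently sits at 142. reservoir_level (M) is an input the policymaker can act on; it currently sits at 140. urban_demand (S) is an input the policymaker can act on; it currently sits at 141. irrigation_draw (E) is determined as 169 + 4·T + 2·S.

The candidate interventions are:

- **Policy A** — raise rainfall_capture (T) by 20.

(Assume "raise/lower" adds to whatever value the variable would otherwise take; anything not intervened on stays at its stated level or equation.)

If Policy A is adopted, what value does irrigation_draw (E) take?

Policy A (T + 20):
  T = 142 + 20 = 162
  S = 141
  E = 169 + 4·162 + 2·141 = 1099

1099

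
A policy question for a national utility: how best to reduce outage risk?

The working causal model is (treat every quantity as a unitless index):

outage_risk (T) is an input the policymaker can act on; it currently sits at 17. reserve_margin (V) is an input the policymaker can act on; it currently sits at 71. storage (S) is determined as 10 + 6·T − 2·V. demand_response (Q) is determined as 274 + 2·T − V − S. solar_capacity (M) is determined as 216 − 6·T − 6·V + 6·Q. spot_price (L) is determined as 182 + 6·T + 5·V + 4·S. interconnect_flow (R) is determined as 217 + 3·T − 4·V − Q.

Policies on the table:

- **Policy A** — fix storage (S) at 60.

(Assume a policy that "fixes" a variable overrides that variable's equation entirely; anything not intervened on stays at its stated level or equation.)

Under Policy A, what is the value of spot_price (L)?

879

Policy A (S := 60):
  T = 17
  V = 71
  S = 60
  L = 182 + 6·17 + 5·71 + 4·60 = 879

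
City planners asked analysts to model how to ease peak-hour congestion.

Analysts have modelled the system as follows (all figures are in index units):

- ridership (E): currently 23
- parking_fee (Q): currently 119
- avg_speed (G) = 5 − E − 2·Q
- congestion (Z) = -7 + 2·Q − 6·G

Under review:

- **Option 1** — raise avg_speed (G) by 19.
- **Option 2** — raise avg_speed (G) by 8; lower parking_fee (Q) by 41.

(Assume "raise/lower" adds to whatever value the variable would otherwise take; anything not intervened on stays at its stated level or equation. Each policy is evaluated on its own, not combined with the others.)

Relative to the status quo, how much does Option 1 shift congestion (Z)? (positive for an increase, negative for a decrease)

-114

Baseline:
  E = 23
  Q = 119
  G = 5 − 23 − 2·119 = -256
  Z = -7 + 2·119 − 6·(-256) = 1767
Option 1 (G + 19):
  E = 23
  Q = 119
  G = 5 − 23 − 2·119 (+19 from intervention) = -237
  Z = -7 + 2·119 − 6·(-237) = 1653
Change in Z: 1653 − 1767 = -114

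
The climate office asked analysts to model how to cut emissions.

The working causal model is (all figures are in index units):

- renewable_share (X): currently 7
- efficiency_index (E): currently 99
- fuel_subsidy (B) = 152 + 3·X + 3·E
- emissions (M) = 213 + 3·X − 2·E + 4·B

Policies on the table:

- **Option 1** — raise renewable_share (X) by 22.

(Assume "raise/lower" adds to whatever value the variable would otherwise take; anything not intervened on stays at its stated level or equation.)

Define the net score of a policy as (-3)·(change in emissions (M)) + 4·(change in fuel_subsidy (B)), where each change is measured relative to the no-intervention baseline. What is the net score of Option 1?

Baseline:
  X = 7
  E = 99
  B = 152 + 3·7 + 3·99 = 470
  M = 213 + 3·7 − 2·99 + 4·470 = 1916
Option 1 (X + 22):
  X = 7 + 22 = 29
  E = 99
  B = 152 + 3·29 + 3·99 = 536
  M = 213 + 3·29 − 2·99 + 4·536 = 2246
ΔM = 2246 − 1916 = 330; ΔB = 536 − 470 = 66
Score = (-3)·330 + 4·66 = -726

-726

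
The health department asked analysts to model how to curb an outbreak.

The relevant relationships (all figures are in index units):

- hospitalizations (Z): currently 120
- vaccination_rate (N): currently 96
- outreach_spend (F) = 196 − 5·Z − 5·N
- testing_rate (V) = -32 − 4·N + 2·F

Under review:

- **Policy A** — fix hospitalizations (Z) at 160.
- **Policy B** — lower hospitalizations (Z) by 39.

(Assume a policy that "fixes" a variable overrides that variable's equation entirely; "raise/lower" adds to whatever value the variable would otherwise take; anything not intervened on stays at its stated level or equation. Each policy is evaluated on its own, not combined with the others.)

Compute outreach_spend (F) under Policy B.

-689

Policy B (Z − 39):
  Z = 120 − 39 = 81
  N = 96
  F = 196 − 5·81 − 5·96 = -689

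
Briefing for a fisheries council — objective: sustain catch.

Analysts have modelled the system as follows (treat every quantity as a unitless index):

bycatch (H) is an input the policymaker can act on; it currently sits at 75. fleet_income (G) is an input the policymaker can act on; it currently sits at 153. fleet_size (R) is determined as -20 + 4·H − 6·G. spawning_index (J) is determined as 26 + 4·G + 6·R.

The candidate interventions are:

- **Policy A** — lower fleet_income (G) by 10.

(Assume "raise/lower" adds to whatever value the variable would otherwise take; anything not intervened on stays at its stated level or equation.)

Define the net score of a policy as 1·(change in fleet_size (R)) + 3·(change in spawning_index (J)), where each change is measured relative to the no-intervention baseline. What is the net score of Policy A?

1020

Baseline:
  H = 75
  G = 153
  R = -20 + 4·75 − 6·153 = -638
  J = 26 + 4·153 + 6·(-638) = -3190
Policy A (G − 10):
  H = 75
  G = 153 − 10 = 143
  R = -20 + 4·75 − 6·143 = -578
  J = 26 + 4·143 + 6·(-578) = -2870
ΔR = -578 − (-638) = 60; ΔJ = -2870 − (-3190) = 320
Score = 1·60 + 3·320 = 1020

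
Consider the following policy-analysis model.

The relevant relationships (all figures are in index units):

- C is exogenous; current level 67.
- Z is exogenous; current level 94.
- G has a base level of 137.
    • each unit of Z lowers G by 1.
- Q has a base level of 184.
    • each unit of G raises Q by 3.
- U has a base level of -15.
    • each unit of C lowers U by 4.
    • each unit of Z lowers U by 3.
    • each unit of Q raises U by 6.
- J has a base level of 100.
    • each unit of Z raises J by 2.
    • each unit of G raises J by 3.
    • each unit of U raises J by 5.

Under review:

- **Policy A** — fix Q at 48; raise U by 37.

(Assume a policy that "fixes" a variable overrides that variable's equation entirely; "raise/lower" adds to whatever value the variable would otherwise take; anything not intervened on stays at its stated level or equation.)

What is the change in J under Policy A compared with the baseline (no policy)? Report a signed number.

Baseline:
  C = 67
  Z = 94
  G = 137 − 94 = 43
  Q = 184 + 3·43 = 313
  U = -15 − 4·67 − 3·94 + 6·313 = 1313
  J = 100 + 2·94 + 3·43 + 5·1313 = 6982
Policy A (Q := 48, U + 37):
  C = 67
  Z = 94
  G = 137 − 94 = 43
  Q = 48
  U = -15 − 4·67 − 3·94 + 6·48 (+37 from intervention) = -240
  J = 100 + 2·94 + 3·43 + 5·(-240) = -783
Change in J: -783 − 6982 = -7765

-7765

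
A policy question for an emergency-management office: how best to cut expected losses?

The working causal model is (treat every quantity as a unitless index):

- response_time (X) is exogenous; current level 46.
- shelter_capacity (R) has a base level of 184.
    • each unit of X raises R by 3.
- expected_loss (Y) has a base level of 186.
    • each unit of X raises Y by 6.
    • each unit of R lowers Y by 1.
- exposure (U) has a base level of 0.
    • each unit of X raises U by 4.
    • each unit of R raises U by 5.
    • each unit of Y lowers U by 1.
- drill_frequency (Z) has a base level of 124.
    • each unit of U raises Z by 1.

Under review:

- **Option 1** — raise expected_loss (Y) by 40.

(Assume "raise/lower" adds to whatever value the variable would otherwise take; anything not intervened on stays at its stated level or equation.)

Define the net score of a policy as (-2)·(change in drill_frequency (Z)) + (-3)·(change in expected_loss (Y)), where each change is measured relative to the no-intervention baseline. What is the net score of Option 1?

-40

Baseline:
  X = 46
  R = 184 + 3·46 = 322
  Y = 186 + 6·46 − 322 = 140
  U = 0 + 4·46 + 5·322 − 140 = 1654
  Z = 124 + 1654 = 1778
Option 1 (Y + 40):
  X = 46
  R = 184 + 3·46 = 322
  Y = 186 + 6·46 − 322 (+40 from intervention) = 180
  U = 0 + 4·46 + 5·322 − 180 = 1614
  Z = 124 + 1614 = 1738
ΔZ = 1738 − 1778 = -40; ΔY = 180 − 140 = 40
Score = (-2)·(-40) + (-3)·40 = -40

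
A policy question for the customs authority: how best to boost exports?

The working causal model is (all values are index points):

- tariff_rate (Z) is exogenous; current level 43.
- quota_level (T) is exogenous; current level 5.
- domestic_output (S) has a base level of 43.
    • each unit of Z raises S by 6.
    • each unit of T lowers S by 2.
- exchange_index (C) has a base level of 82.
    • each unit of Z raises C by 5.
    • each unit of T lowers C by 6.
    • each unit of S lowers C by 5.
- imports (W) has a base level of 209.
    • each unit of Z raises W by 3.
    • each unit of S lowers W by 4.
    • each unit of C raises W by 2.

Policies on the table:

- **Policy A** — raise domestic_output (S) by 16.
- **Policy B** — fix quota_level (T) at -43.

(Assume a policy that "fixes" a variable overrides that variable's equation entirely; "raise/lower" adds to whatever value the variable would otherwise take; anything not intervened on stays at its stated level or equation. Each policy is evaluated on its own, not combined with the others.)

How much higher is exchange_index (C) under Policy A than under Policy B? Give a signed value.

Policy A (S + 16):
  Z = 43
  T = 5
  S = 43 + 6·43 − 2·5 (+16 from intervention) = 307
  C = 82 + 5·43 − 6·5 − 5·307 = -1268
Policy B (T := -43):
  Z = 43
  T = -43
  S = 43 + 6·43 − 2·(-43) = 387
  C = 82 + 5·43 − 6·(-43) − 5·387 = -1380
C: -1268 − (-1380) = 112

112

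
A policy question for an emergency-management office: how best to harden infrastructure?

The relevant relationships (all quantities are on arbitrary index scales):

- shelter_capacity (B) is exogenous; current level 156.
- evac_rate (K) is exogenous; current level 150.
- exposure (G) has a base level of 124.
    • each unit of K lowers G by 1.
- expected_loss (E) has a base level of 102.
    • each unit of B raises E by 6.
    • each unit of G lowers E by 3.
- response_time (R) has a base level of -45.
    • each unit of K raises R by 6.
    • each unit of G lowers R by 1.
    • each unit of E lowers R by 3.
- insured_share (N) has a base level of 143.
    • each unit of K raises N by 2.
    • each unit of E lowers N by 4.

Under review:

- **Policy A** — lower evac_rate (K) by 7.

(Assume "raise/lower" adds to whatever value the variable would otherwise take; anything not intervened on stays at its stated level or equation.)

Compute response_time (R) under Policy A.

-2453

Policy A (K − 7):
  B = 156
  K = 150 − 7 = 143
  G = 124 − 143 = -19
  E = 102 + 6·156 − 3·(-19) = 1095
  R = -45 + 6·143 − (-19) − 3·1095 = -2453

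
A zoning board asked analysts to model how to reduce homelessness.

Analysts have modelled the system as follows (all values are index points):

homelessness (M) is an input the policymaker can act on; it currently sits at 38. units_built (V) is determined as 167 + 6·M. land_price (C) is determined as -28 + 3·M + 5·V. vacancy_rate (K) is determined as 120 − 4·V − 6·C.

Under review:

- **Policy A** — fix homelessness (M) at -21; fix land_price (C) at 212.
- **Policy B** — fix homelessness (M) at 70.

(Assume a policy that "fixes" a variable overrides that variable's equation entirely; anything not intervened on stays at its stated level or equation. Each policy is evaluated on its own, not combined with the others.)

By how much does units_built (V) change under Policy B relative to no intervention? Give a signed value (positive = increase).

192

Baseline:
  M = 38
  V = 167 + 6·38 = 395
Policy B (M := 70):
  M = 70
  V = 167 + 6·70 = 587
Change in V: 587 − 395 = 192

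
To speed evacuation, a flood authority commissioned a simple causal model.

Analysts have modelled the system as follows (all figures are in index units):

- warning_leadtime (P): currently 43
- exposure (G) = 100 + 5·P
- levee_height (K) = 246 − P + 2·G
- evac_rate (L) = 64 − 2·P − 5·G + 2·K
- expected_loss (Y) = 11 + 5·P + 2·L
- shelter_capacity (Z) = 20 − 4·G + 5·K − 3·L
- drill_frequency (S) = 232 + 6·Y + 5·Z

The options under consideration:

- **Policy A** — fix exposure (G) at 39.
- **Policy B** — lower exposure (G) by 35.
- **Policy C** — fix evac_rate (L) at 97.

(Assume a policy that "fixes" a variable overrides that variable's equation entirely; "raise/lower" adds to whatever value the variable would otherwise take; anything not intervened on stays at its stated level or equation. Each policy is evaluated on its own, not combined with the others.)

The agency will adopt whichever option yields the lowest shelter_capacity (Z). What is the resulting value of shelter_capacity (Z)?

234

Policy A (G := 39):
  P = 43
  G = 39
  K = 246 − 43 + 2·39 = 281
  L = 64 − 2·43 − 5·39 + 2·281 = 345
  Z = 20 − 4·39 + 5·281 − 3·345 = 234
Policy B (G − 35):
  P = 43
  G = 100 + 5·43 (−35 from intervention) = 280
  K = 246 − 43 + 2·280 = 763
  L = 64 − 2·43 − 5·280 + 2·763 = 104
  Z = 20 − 4·280 + 5·763 − 3·104 = 2403
Policy C (L := 97):
  P = 43
  G = 100 + 5·43 = 315
  K = 246 − 43 + 2·315 = 833
  L = 97
  Z = 20 − 4·315 + 5·833 − 3·97 = 2634
Comparing — Policy A: Z=234, Policy B: Z=2403, Policy C: Z=2634. Lowest is 234 (Policy A).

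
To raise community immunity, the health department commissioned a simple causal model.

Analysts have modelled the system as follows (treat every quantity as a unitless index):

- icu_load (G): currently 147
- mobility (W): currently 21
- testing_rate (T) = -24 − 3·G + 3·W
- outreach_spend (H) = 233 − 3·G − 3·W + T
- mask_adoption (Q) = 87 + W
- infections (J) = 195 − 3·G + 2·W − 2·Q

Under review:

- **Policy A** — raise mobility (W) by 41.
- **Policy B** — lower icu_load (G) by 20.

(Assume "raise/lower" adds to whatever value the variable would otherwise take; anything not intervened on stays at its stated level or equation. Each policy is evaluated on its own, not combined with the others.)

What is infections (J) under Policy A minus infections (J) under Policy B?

Policy A (W + 41):
  G = 147
  W = 21 + 41 = 62
  Q = 87 + 62 = 149
  J = 195 − 3·147 + 2·62 − 2·149 = -420
Policy B (G − 20):
  G = 147 − 20 = 127
  W = 21
  Q = 87 + 21 = 108
  J = 195 − 3·127 + 2·21 − 2·108 = -360
J: -420 − (-360) = -60

-60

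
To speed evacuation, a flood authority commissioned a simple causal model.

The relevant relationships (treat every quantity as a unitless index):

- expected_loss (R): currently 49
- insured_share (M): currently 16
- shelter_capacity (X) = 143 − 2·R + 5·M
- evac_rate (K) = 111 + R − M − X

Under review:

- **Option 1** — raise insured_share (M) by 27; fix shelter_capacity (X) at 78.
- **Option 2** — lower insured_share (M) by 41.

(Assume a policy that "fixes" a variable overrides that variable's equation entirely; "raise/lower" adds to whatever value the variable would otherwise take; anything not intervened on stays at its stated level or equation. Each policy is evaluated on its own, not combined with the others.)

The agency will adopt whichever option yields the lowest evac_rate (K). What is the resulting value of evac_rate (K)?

39

Option 1 (M + 27, X := 78):
  R = 49
  M = 16 + 27 = 43
  X = 78
  K = 111 + 49 − 43 − 78 = 39
Option 2 (M − 41):
  R = 49
  M = 16 − 41 = -25
  X = 143 − 2·49 + 5·(-25) = -80
  K = 111 + 49 − (-25) − (-80) = 265
Comparing — Option 1: K=39, Option 2: K=265. Lowest is 39 (Option 1).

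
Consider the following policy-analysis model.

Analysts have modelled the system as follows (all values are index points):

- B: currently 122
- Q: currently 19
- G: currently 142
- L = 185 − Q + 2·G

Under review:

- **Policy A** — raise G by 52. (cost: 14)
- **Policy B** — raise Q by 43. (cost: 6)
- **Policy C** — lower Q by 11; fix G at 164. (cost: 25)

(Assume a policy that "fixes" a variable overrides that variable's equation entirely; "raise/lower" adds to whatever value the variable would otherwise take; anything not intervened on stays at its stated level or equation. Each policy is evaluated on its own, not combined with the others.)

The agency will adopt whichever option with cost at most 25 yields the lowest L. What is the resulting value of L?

407

Policy A (G + 52):
  Q = 19
  G = 142 + 52 = 194
  L = 185 − 19 + 2·194 = 554
Policy B (Q + 43):
  Q = 19 + 43 = 62
  G = 142
  L = 185 − 62 + 2·142 = 407
Policy C (Q − 11, G := 164):
  Q = 19 − 11 = 8
  G = 164
  L = 185 − 8 + 2·164 = 505
Comparing — Policy A: L=554, Policy B: L=407, Policy C: L=505. Lowest is 407 (Policy B).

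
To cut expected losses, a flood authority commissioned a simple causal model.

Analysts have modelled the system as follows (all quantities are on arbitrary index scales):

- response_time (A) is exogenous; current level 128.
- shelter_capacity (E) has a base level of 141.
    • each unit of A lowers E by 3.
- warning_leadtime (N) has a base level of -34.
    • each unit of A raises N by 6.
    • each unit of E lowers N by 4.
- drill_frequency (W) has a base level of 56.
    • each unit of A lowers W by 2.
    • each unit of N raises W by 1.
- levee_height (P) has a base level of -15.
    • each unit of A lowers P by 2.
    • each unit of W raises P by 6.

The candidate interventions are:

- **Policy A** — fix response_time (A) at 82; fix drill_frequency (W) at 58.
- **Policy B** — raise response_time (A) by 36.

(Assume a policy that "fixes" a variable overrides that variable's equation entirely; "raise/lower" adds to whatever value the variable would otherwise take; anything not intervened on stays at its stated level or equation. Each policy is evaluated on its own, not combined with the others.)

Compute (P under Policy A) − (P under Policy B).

Policy A (A := 82, W := 58):
  A = 82
  E = 141 − 3·82 = -105
  N = -34 + 6·82 − 4·(-105) = 878
  W = 58
  P = -15 − 2·82 + 6·58 = 169
Policy B (A + 36):
  A = 128 + 36 = 164
  E = 141 − 3·164 = -351
  N = -34 + 6·164 − 4·(-351) = 2354
  W = 56 − 2·164 + 2354 = 2082
  P = -15 − 2·164 + 6·2082 = 12149
P: 169 − 12149 = -11980

-11980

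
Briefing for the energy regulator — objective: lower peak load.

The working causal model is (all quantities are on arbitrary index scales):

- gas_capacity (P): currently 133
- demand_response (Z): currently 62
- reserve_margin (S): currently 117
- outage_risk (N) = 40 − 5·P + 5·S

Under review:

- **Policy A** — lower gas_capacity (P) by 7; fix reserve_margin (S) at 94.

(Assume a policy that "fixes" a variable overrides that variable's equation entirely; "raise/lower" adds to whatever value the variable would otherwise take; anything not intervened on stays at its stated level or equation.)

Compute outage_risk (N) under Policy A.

Policy A (P − 7, S := 94):
  P = 133 − 7 = 126
  S = 94
  N = 40 − 5·126 + 5·94 = -120

-120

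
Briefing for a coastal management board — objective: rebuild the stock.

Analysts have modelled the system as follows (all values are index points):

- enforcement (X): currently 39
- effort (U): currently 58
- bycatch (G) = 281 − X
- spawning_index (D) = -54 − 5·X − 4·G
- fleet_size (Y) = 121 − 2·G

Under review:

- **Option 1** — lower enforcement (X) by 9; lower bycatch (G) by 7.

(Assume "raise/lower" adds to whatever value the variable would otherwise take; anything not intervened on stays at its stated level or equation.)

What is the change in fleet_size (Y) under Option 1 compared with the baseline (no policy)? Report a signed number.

Baseline:
  X = 39
  G = 281 − 39 = 242
  Y = 121 − 2·242 = -363
Option 1 (X − 9, G − 7):
  X = 39 − 9 = 30
  G = 281 − 30 (−7 from intervention) = 244
  Y = 121 − 2·244 = -367
Change in Y: -367 − (-363) = -4

-4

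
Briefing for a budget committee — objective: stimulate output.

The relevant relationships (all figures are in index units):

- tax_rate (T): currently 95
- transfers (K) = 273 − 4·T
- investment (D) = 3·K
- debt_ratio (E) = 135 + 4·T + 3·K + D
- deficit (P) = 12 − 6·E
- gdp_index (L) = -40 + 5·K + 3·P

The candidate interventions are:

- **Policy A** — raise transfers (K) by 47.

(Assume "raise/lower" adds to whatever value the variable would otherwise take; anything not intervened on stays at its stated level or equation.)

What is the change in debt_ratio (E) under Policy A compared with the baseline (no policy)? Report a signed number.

Baseline:
  T = 95
  K = 273 − 4·95 = -107
  D = 0 + 3·(-107) = -321
  E = 135 + 4·95 + 3·(-107) + (-321) = -127
Policy A (K + 47):
  T = 95
  K = 273 − 4·95 (+47 from intervention) = -60
  D = 0 + 3·(-60) = -180
  E = 135 + 4·95 + 3·(-60) + (-180) = 155
Change in E: 155 − (-127) = 282

282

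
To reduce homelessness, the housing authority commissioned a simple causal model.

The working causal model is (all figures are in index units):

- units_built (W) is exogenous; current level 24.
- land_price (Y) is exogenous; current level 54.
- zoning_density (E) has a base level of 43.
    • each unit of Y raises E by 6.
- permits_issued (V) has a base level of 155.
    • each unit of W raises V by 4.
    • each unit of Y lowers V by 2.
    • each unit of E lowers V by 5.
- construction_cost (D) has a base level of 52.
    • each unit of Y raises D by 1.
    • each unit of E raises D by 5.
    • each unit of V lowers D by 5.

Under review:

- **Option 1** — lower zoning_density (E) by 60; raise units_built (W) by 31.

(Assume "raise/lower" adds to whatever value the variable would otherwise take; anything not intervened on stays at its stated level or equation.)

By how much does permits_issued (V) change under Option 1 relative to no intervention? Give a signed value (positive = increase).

424

Baseline:
  W = 24
  Y = 54
  E = 43 + 6·54 = 367
  V = 155 + 4·24 − 2·54 − 5·367 = -1692
Option 1 (E − 60, W + 31):
  W = 24 + 31 = 55
  Y = 54
  E = 43 + 6·54 (−60 from intervention) = 307
  V = 155 + 4·55 − 2·54 − 5·307 = -1268
Change in V: -1268 − (-1692) = 424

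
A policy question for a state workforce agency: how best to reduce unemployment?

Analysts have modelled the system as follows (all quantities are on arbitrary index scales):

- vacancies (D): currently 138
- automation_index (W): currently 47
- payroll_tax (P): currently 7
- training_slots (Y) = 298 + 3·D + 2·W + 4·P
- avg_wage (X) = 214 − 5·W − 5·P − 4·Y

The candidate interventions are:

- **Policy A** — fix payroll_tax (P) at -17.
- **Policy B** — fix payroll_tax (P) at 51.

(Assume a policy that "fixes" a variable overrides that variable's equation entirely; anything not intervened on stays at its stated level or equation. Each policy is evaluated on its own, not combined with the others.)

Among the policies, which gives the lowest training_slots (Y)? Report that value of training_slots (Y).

Policy A (P := -17):
  D = 138
  W = 47
  P = -17
  Y = 298 + 3·138 + 2·47 + 4·(-17) = 738
Policy B (P := 51):
  D = 138
  W = 47
  P = 51
  Y = 298 + 3·138 + 2·47 + 4·51 = 1010
Comparing — Policy A: Y=738, Policy B: Y=1010. Lowest is 738 (Policy A).

738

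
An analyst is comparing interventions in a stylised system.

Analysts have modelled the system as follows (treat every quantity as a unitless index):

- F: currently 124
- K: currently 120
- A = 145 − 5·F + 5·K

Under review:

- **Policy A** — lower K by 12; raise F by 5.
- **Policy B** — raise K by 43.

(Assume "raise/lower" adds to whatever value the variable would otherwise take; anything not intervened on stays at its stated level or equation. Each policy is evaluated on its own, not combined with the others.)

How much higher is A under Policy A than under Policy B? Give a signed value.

Policy A (K − 12, F + 5):
  F = 124 + 5 = 129
  K = 120 − 12 = 108
  A = 145 − 5·129 + 5·108 = 40
Policy B (K + 43):
  F = 124
  K = 120 + 43 = 163
  A = 145 − 5·124 + 5·163 = 340
A: 40 − 340 = -300

-300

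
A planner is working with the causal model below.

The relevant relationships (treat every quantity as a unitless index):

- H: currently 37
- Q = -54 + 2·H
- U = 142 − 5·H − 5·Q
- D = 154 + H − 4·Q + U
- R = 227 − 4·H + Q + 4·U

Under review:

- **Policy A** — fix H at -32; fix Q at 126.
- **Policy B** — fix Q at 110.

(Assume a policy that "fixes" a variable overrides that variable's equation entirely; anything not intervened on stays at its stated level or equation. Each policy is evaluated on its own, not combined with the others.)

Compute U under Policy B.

-593

Policy B (Q := 110):
  H = 37
  Q = 110
  U = 142 − 5·37 − 5·110 = -593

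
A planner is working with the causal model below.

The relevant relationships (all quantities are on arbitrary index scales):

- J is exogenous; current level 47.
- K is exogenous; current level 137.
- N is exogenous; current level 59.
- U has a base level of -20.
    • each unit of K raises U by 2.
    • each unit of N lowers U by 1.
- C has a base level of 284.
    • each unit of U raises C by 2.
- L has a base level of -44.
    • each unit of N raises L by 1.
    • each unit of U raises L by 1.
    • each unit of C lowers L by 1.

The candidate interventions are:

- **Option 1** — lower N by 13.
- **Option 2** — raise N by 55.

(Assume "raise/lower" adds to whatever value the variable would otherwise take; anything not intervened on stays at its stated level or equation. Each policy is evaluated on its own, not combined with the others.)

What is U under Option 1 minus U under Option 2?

68

Option 1 (N − 13):
  K = 137
  N = 59 − 13 = 46
  U = -20 + 2·137 − 46 = 208
Option 2 (N + 55):
  K = 137
  N = 59 + 55 = 114
  U = -20 + 2·137 − 114 = 140
U: 208 − 140 = 68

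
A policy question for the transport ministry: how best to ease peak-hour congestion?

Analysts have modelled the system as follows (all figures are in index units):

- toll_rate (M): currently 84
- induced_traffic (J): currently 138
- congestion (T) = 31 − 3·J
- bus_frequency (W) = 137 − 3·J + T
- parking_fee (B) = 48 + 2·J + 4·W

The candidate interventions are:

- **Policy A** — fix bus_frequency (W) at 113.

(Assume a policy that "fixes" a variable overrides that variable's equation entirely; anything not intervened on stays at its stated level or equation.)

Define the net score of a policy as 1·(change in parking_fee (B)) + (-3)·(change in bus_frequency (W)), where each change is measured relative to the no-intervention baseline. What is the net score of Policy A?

773

Baseline:
  J = 138
  T = 31 − 3·138 = -383
  W = 137 − 3·138 + (-383) = -660
  B = 48 + 2·138 + 4·(-660) = -2316
Policy A (W := 113):
  J = 138
  T = 31 − 3·138 = -383
  W = 113
  B = 48 + 2·138 + 4·113 = 776
ΔB = 776 − (-2316) = 3092; ΔW = 113 − (-660) = 773
Score = 1·3092 + (-3)·773 = 773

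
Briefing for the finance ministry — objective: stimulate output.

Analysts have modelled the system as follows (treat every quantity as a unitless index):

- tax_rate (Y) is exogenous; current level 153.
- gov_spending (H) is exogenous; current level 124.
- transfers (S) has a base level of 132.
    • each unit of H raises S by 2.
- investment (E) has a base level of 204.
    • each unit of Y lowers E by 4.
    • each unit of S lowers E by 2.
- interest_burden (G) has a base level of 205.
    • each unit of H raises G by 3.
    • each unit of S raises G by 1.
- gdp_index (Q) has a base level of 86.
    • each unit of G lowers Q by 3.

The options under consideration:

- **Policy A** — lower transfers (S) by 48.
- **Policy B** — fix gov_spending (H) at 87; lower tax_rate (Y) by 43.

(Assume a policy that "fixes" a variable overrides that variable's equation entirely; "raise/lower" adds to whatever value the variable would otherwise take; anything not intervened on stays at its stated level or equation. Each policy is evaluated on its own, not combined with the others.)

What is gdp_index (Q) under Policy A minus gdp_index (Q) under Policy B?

Policy A (S − 48):
  H = 124
  S = 132 + 2·124 (−48 from intervention) = 332
  G = 205 + 3·124 + 332 = 909
  Q = 86 − 3·909 = -2641
Policy B (H := 87, Y − 43):
  H = 87
  S = 132 + 2·87 = 306
  G = 205 + 3·87 + 306 = 772
  Q = 86 − 3·772 = -2230
Q: -2641 − (-2230) = -411

-411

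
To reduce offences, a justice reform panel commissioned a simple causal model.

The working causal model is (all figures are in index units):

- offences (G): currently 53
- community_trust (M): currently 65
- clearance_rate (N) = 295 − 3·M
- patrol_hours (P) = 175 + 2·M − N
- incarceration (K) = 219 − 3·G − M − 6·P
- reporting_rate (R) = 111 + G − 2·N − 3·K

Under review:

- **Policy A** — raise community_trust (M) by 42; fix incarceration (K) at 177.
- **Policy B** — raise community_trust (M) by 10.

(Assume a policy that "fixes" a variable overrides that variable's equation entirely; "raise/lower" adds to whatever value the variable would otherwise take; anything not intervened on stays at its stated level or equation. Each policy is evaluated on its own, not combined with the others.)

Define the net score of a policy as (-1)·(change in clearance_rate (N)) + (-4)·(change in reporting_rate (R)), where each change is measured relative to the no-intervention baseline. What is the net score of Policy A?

16062

Baseline:
  G = 53
  M = 65
  N = 295 − 3·65 = 100
  P = 175 + 2·65 − 100 = 205
  K = 219 − 3·53 − 65 − 6·205 = -1235
  R = 111 + 53 − 2·100 − 3·(-1235) = 3669
Policy A (M + 42, K := 177):
  G = 53
  M = 65 + 42 = 107
  N = 295 − 3·107 = -26
  P = 175 + 2·107 − (-26) = 415
  K = 177
  R = 111 + 53 − 2·(-26) − 3·177 = -315
ΔN = -26 − 100 = -126; ΔR = -315 − 3669 = -3984
Score = (-1)·(-126) + (-4)·(-3984) = 16062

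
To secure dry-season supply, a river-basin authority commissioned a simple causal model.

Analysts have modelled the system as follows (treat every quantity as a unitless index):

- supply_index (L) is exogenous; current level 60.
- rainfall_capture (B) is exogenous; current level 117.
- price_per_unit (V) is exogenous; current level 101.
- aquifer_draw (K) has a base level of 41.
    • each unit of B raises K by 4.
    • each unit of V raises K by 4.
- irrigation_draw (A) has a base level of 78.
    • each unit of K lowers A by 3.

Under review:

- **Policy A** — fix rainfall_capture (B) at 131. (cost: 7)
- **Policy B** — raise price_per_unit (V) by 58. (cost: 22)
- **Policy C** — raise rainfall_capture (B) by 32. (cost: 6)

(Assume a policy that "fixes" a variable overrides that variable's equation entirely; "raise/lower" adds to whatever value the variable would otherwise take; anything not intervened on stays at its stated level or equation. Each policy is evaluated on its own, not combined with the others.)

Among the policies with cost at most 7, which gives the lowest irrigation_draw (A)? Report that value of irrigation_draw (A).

-3045

Policy A (B := 131):
  B = 131
  V = 101
  K = 41 + 4·131 + 4·101 = 969
  A = 78 − 3·969 = -2829
Policy C (B + 32):
  B = 117 + 32 = 149
  V = 101
  K = 41 + 4·149 + 4·101 = 1041
  A = 78 − 3·1041 = -3045
Comparing — Policy A: A=-2829, Policy C: A=-3045. Lowest is -3045 (Policy C).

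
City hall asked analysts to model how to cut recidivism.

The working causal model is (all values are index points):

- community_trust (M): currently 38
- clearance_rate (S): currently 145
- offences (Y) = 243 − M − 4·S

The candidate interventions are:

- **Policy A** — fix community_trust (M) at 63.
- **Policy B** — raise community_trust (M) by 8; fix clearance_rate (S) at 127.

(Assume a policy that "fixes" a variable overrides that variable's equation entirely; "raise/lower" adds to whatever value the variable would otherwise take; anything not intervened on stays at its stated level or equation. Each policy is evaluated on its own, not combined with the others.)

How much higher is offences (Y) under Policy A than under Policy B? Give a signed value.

Policy A (M := 63):
  M = 63
  S = 145
  Y = 243 − 63 − 4·145 = -400
Policy B (M + 8, S := 127):
  M = 38 + 8 = 46
  S = 127
  Y = 243 − 46 − 4·127 = -311
Y: -400 − (-311) = -89

-89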